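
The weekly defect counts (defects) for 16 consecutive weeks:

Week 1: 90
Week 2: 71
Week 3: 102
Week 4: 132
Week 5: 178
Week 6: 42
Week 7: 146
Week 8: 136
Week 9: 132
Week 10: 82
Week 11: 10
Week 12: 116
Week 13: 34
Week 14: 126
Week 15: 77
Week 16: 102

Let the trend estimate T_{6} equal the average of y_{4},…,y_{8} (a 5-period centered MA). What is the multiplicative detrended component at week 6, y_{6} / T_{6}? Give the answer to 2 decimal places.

Trend T_6 = (132 + 178 + 42 + 146 + 136) / 5 = 634/5 = 126.8000
Ratio to trend: 42 / 126.8000 = 0.33

0.33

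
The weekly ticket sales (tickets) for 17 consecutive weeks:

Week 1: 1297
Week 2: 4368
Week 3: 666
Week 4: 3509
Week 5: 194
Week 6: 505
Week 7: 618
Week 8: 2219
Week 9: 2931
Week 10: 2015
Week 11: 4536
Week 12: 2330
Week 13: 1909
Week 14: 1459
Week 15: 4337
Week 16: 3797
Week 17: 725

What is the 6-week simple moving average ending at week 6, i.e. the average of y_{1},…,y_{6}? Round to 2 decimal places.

Sum of periods 1–6: 1297 + 4368 + 666 + 3509 + 194 + 505 = 10539
Divide by 6: 10539 / 6 = 1756.50

1756.50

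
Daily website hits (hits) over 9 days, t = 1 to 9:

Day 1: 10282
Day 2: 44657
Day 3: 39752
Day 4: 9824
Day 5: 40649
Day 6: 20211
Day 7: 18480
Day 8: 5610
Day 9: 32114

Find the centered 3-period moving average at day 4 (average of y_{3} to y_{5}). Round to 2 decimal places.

30075.00

Sum of periods 3–5: 39752 + 9824 + 40649 = 90225
Divide by 3: 90225 / 3 = 30075.00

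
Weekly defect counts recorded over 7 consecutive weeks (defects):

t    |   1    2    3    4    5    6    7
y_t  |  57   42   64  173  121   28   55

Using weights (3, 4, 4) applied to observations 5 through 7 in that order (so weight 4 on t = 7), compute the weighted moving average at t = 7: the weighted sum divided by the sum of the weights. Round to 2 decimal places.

Weighted sum: 3·121 + 4·28 + 4·55 = 363 + 112 + 220 = 695
Weight total: 3 + 4 + 4 = 11
WMA = 695 / 11 = 63.18

63.18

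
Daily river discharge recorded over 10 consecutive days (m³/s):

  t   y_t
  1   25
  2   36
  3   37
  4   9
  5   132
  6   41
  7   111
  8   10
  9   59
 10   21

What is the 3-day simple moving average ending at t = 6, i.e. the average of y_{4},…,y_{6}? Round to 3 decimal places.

60.667

Sum of periods 4–6: 9 + 132 + 41 = 182
Divide by 3: 182 / 3 = 60.667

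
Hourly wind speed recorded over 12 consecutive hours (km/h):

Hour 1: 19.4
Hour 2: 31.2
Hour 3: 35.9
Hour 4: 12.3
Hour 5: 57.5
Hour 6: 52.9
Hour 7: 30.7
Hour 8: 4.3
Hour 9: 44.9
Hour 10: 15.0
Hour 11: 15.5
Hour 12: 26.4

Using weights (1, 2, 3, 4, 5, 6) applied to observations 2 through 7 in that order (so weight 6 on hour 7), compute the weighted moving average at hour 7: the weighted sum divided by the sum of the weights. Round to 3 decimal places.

Weighted sum: 1·31.2 + 2·35.9 + 3·12.3 + 4·57.5 + 5·52.9 + 6·30.7 = 31.2 + 71.8 + 36.9 + 230.0 + 264.5 + 184.2 = 818.6
Weight total: 1 + 2 + 3 + 4 + 5 + 6 = 21
WMA = 818.6 / 21 = 38.981

38.981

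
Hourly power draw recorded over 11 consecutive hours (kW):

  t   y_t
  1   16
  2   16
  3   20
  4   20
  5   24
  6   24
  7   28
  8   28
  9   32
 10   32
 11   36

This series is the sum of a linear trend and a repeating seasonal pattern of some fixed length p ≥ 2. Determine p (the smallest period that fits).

2

First differences y_{t+1} − y_t: 0, 4, 0, 4, 0, 4, …
The difference pattern repeats every 2 terms and not for any smaller step, so p = 2.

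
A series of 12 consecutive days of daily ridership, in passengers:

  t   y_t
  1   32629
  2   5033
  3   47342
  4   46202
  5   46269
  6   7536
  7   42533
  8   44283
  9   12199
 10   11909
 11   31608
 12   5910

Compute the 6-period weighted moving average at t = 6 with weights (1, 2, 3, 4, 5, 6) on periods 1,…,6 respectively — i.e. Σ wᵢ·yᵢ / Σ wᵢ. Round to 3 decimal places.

Weighted sum: 1·32629 + 2·5033 + 3·47342 + 4·46202 + 5·46269 + 6·7536 = 32629 + 10066 + 142026 + 184808 + 231345 + 45216 = 646090
Weight total: 1 + 2 + 3 + 4 + 5 + 6 = 21
WMA = 646090 / 21 = 30766.190

30766.190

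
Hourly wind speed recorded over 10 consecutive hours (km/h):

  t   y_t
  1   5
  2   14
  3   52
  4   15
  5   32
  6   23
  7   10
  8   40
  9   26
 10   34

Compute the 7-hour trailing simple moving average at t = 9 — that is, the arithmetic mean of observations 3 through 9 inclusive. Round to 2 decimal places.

28.29

Sum of periods 3–9: 52 + 15 + 32 + 23 + 10 + 40 + 26 = 198
Divide by 7: 198 / 7 = 28.29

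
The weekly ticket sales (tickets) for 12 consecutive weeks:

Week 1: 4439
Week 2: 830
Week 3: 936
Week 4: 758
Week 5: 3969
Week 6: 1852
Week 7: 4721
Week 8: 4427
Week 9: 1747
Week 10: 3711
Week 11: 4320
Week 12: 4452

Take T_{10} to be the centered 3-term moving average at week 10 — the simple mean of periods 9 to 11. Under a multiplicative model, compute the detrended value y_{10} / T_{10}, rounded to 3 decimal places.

Trend T_10 = (1747 + 3711 + 4320) / 3 = 9778/3 = 3259.33333
Ratio to trend: 3711 / 3259.33333 = 1.139

1.139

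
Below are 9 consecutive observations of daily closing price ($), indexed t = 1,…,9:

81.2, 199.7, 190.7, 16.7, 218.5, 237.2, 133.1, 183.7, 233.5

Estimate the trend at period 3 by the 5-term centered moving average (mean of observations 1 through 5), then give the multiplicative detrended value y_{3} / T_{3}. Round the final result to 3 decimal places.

1.349

Trend T_3 = (81.2 + 199.7 + 190.7 + 16.7 + 218.5) / 5 = 706.8/5 = 141.36000
Ratio to trend: 190.7 / 141.36000 = 1.349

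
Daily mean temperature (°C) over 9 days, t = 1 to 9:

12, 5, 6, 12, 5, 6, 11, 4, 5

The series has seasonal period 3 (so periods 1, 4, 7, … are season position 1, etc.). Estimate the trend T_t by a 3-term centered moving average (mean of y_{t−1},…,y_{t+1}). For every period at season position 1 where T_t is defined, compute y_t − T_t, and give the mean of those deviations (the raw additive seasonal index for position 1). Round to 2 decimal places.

Season position 1 occurs at t = 4, 7 (where T_t is defined).
t=4: T_4 = 7.6667; y_4 − T_4 = 12 − 7.6667 = 4.3333
t=7: T_7 = 7.0000; y_7 − T_7 = 11 − 7.0000 = 4.0000
Mean deviation: (4.3333 + 4.0000) / 2 = 4.17

4.17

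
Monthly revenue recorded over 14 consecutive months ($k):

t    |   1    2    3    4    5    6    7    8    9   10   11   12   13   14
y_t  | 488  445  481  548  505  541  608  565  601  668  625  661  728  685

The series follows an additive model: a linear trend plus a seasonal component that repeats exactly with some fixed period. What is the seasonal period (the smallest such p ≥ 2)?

3

First differences y_{t+1} − y_t: -43, 36, 67, -43, 36, 67, -43, 36, …
The difference pattern repeats every 3 terms and not for any smaller step, so p = 3.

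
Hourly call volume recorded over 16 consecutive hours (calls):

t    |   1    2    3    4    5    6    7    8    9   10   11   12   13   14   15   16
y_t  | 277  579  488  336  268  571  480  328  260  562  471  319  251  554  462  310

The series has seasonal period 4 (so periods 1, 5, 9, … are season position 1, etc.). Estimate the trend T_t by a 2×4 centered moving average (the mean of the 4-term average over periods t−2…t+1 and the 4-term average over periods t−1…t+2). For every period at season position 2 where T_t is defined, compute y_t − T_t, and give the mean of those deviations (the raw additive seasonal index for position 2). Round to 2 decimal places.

158.25

Season position 2 occurs at t = 6, 10, 14 (where T_t is defined).
t=6: T_6 = 412.7500; y_6 − T_6 = 571 − 412.7500 = 158.2500
t=10: T_10 = 404.1250; y_10 − T_10 = 562 − 404.1250 = 157.8750
t=14: T_14 = 395.3750; y_14 − T_14 = 554 − 395.3750 = 158.6250
Mean deviation: (158.2500 + 157.8750 + 158.6250) / 3 = 158.25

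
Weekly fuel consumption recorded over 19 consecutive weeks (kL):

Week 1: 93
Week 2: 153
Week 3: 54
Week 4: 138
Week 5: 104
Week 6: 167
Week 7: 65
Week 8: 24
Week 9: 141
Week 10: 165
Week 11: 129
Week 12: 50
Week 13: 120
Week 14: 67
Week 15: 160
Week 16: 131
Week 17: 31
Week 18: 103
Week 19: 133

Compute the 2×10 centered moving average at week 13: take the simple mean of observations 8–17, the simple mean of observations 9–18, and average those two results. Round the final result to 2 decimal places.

Sum over 8–17: 24 + 141 + 165 + 129 + 50 + 120 + 67 + 160 + 131 + 31 = 1018
Sum over 9–18: 141 + 165 + 129 + 50 + 120 + 67 + 160 + 131 + 31 + 103 = 1097
CMA at t=13 = (1018 + 1097) / (2·10) = 2115 / 20 = 105.75

105.75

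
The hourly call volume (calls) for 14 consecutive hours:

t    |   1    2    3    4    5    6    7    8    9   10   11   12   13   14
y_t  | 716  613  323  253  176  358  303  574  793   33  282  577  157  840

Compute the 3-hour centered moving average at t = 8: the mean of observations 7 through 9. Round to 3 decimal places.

556.667

Sum of periods 7–9: 303 + 574 + 793 = 1670
Divide by 3: 1670 / 3 = 556.667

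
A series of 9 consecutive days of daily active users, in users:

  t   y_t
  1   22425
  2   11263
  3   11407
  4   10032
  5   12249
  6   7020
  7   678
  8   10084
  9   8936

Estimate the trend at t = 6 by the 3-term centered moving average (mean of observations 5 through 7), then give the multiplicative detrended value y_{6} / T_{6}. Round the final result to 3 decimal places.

Trend T_6 = (12249 + 7020 + 678) / 3 = 19947/3 = 6649.00000
Ratio to trend: 7020 / 6649.00000 = 1.056

1.056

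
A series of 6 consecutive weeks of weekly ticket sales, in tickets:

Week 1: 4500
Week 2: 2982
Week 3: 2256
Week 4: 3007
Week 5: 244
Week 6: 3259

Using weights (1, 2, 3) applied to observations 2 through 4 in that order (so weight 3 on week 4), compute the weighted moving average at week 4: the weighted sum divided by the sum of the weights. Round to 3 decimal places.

2752.500

Weighted sum: 1·2982 + 2·2256 + 3·3007 = 2982 + 4512 + 9021 = 16515
Weight total: 1 + 2 + 3 = 6
WMA = 16515 / 6 = 2752.500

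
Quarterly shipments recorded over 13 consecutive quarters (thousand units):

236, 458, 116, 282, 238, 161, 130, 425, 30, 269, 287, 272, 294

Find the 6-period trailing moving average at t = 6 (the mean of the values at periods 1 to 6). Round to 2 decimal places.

248.50

Sum of periods 1–6: 236 + 458 + 116 + 282 + 238 + 161 = 1491
Divide by 6: 1491 / 6 = 248.50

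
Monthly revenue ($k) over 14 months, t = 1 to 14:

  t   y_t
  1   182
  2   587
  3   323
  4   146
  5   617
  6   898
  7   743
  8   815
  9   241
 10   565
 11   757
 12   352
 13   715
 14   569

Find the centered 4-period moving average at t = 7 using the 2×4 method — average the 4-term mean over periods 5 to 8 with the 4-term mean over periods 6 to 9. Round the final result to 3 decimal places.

Sum over 5–8: 617 + 898 + 743 + 815 = 3073
Sum over 6–9: 898 + 743 + 815 + 241 = 2697
CMA at t=7 = (3073 + 2697) / (2·4) = 5770 / 8 = 721.250

721.250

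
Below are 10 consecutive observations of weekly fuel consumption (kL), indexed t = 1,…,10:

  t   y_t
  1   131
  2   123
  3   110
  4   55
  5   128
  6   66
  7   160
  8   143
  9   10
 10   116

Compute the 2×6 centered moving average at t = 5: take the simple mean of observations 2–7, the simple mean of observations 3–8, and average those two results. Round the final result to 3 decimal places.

Sum over 2–7: 123 + 110 + 55 + 128 + 66 + 160 = 642
Sum over 3–8: 110 + 55 + 128 + 66 + 160 + 143 = 662
CMA at t=5 = (642 + 662) / (2·6) = 1304 / 12 = 108.667

108.667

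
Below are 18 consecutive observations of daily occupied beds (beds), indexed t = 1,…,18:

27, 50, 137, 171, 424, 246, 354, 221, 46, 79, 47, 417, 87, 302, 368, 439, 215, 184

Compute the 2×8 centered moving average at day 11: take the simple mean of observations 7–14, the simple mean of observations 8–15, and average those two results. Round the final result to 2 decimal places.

Sum over 7–14: 354 + 221 + 46 + 79 + 47 + 417 + 87 + 302 = 1553
Sum over 8–15: 221 + 46 + 79 + 47 + 417 + 87 + 302 + 368 = 1567
CMA at t=11 = (1553 + 1567) / (2·8) = 3120 / 16 = 195.00

195.00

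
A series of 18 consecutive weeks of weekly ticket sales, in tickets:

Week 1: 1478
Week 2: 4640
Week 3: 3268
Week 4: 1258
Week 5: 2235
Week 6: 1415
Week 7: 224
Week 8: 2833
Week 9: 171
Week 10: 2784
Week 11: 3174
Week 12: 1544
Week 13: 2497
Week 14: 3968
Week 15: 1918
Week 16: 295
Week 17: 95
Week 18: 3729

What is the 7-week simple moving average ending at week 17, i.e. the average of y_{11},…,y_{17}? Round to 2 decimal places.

1927.29

Sum of periods 11–17: 3174 + 1544 + 2497 + 3968 + 1918 + 295 + 95 = 13491
Divide by 7: 13491 / 7 = 1927.29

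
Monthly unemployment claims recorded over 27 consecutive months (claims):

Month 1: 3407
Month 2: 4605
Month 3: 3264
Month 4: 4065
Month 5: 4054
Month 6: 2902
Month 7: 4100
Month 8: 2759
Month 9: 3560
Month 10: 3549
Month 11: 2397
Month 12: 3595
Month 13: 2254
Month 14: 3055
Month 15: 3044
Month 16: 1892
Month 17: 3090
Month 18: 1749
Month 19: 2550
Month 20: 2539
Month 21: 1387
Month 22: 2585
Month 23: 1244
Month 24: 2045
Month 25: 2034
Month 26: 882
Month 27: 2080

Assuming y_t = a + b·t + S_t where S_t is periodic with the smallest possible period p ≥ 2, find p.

5

First differences y_{t+1} − y_t: 1198, -1341, 801, -11, -1152, 1198, -1341, 801, -11, -1152, 1198, -1341, …
The difference pattern repeats every 5 terms and not for any smaller step, so p = 5.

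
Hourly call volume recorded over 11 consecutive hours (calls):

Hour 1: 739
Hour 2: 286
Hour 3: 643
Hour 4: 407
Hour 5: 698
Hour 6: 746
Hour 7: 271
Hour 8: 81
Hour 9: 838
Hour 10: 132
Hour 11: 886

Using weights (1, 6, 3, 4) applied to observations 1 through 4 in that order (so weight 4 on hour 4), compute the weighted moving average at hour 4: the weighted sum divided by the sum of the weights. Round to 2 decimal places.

429.43

Weighted sum: 1·739 + 6·286 + 3·643 + 4·407 = 739 + 1716 + 1929 + 1628 = 6012
Weight total: 1 + 6 + 3 + 4 = 14
WMA = 6012 / 14 = 429.43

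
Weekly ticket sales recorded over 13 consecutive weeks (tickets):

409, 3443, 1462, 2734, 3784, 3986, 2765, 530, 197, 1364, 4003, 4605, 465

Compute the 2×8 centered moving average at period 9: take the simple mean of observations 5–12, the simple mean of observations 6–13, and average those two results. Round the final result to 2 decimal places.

Sum over 5–12: 3784 + 3986 + 2765 + 530 + 197 + 1364 + 4003 + 4605 = 21234
Sum over 6–13: 3986 + 2765 + 530 + 197 + 1364 + 4003 + 4605 + 465 = 17915
CMA at t=9 = (21234 + 17915) / (2·8) = 39149 / 16 = 2446.81

2446.81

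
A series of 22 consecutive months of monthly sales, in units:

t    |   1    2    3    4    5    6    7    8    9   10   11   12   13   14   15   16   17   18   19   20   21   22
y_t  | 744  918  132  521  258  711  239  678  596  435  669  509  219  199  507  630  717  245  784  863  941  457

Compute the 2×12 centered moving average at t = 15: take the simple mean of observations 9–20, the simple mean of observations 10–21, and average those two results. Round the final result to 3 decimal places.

545.458

Sum over 9–20: 596 + 435 + 669 + 509 + 219 + 199 + 507 + 630 + 717 + 245 + 784 + 863 = 6373
Sum over 10–21: 435 + 669 + 509 + 219 + 199 + 507 + 630 + 717 + 245 + 784 + 863 + 941 = 6718
CMA at t=15 = (6373 + 6718) / (2·12) = 13091 / 24 = 545.458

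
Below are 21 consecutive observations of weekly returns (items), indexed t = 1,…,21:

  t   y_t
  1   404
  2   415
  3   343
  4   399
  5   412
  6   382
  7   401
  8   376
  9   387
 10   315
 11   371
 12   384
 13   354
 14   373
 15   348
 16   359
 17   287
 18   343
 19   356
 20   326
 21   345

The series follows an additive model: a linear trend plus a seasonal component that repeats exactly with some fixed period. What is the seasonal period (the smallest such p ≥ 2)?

7

First differences y_{t+1} − y_t: 11, -72, 56, 13, -30, 19, -25, 11, -72, 56, 13, -30, 19, -25, 11, -72, …
The difference pattern repeats every 7 terms and not for any smaller step, so p = 7.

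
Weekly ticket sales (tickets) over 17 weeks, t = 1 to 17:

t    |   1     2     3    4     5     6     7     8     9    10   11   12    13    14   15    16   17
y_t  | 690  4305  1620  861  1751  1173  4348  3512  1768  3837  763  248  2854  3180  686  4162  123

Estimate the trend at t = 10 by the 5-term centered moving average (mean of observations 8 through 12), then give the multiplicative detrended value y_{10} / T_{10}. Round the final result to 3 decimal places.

Trend T_10 = (3512 + 1768 + 3837 + 763 + 248) / 5 = 10128/5 = 2025.60000
Ratio to trend: 3837 / 2025.60000 = 1.894

1.894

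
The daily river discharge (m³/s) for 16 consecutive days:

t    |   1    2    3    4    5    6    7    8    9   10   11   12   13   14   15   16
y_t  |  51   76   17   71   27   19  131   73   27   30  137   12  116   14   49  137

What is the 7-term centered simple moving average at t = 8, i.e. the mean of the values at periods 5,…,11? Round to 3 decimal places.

63.429

Sum of periods 5–11: 27 + 19 + 131 + 73 + 27 + 30 + 137 = 444
Divide by 7: 444 / 7 = 63.429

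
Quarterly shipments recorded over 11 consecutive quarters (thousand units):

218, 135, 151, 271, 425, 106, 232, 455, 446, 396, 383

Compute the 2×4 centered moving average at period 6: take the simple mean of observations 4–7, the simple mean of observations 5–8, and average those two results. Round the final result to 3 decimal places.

281.500

Sum over 4–7: 271 + 425 + 106 + 232 = 1034
Sum over 5–8: 425 + 106 + 232 + 455 = 1218
CMA at t=6 = (1034 + 1218) / (2·4) = 2252 / 8 = 281.500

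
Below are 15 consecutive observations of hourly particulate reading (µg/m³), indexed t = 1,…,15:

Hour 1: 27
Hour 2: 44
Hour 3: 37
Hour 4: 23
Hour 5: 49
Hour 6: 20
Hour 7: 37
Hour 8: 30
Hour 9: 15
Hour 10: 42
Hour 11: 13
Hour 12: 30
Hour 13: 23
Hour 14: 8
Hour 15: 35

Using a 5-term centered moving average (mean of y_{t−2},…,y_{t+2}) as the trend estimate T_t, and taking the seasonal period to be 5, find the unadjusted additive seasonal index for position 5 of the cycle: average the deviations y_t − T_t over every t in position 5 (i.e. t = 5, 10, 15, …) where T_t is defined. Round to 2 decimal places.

Season position 5 occurs at t = 5, 10 (where T_t is defined).
t=5: T_5 = 33.2000; y_5 − T_5 = 49 − 33.2000 = 15.8000
t=10: T_10 = 26.0000; y_10 − T_10 = 42 − 26.0000 = 16.0000
Mean deviation: (15.8000 + 16.0000) / 2 = 15.90

15.90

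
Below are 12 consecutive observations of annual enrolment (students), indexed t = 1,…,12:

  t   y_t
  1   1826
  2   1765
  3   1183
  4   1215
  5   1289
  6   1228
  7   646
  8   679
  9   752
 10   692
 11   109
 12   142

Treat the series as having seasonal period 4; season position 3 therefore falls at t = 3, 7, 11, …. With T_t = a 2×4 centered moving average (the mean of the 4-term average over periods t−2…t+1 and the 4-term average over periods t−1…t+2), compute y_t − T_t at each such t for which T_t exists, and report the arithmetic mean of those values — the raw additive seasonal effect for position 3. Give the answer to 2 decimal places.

-247.25

Season position 3 occurs at t = 3, 7 (where T_t is defined).
t=3: T_3 = 1430.1250; y_3 − T_3 = 1183 − 1430.1250 = -247.1250
t=7: T_7 = 893.3750; y_7 − T_7 = 646 − 893.3750 = -247.3750
Mean deviation: (-247.1250 + -247.3750) / 2 = -247.25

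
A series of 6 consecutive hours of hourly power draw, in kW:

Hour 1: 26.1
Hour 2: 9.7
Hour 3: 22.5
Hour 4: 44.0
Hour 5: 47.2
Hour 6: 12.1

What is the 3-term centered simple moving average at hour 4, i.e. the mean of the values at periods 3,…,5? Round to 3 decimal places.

Sum of periods 3–5: 22.5 + 44.0 + 47.2 = 113.7
Divide by 3: 113.7 / 3 = 37.900

37.900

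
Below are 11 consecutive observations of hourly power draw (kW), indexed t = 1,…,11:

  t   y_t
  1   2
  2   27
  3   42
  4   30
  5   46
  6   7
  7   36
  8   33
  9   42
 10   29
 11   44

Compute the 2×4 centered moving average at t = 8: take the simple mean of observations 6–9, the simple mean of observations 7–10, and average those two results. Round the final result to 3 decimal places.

32.250

Sum over 6–9: 7 + 36 + 33 + 42 = 118
Sum over 7–10: 36 + 33 + 42 + 29 = 140
CMA at t=8 = (118 + 140) / (2·4) = 258 / 8 = 32.250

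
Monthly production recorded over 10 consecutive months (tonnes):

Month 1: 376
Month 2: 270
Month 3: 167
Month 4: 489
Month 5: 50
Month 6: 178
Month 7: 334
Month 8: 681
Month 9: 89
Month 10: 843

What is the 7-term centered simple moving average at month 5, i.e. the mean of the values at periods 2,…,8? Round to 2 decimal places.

309.86

Sum of periods 2–8: 270 + 167 + 489 + 50 + 178 + 334 + 681 = 2169
Divide by 7: 2169 / 7 = 309.86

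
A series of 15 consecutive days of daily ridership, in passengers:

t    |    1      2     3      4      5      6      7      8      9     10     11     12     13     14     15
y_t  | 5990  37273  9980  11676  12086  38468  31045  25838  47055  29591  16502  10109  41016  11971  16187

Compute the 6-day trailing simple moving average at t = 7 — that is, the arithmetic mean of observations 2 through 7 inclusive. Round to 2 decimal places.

Sum of periods 2–7: 37273 + 9980 + 11676 + 12086 + 38468 + 31045 = 140528
Divide by 6: 140528 / 6 = 23421.33

23421.33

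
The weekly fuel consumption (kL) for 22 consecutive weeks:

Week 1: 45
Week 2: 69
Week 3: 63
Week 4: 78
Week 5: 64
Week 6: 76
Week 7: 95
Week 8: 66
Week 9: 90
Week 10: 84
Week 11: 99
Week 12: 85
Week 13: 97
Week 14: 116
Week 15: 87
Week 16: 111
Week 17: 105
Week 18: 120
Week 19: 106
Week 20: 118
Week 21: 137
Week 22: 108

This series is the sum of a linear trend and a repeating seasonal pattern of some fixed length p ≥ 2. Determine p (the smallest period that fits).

7

First differences y_{t+1} − y_t: 24, -6, 15, -14, 12, 19, -29, 24, -6, 15, -14, 12, 19, -29, 24, -6, …
The difference pattern repeats every 7 terms and not for any smaller step, so p = 7.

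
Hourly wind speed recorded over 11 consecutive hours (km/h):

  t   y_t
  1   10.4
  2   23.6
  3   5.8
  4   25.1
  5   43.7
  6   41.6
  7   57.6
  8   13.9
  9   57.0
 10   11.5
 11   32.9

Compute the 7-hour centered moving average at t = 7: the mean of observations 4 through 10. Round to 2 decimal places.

35.77

Sum of periods 4–10: 25.1 + 43.7 + 41.6 + 57.6 + 13.9 + 57.0 + 11.5 = 250.4
Divide by 7: 250.4 / 7 = 35.77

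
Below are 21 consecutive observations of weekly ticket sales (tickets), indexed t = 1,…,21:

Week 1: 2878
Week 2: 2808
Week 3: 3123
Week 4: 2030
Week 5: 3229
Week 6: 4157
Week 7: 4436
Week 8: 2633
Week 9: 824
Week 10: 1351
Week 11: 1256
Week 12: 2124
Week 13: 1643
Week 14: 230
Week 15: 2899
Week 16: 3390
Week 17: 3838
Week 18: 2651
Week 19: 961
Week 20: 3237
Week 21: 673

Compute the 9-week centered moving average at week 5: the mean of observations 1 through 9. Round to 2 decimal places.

Sum of periods 1–9: 2878 + 2808 + 3123 + 2030 + 3229 + 4157 + 4436 + 2633 + 824 = 26118
Divide by 9: 26118 / 9 = 2902.00

2902.00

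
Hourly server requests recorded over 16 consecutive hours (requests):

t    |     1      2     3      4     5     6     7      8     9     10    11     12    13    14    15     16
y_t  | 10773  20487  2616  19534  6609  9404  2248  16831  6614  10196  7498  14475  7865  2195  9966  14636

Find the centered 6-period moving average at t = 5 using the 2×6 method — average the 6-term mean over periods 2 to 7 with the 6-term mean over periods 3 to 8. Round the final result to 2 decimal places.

Sum over 2–7: 20487 + 2616 + 19534 + 6609 + 9404 + 2248 = 60898
Sum over 3–8: 2616 + 19534 + 6609 + 9404 + 2248 + 16831 = 57242
CMA at t=5 = (60898 + 57242) / (2·6) = 118140 / 12 = 9845.00

9845.00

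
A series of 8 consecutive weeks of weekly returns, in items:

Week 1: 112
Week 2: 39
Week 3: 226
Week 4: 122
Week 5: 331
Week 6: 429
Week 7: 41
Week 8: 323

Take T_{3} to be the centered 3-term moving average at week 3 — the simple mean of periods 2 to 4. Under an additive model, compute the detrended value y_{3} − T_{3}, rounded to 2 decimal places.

97.00

Trend T_3 = (39 + 226 + 122) / 3 = 387/3 = 129.0000
Detrended value: 226 − 129.0000 = 97.00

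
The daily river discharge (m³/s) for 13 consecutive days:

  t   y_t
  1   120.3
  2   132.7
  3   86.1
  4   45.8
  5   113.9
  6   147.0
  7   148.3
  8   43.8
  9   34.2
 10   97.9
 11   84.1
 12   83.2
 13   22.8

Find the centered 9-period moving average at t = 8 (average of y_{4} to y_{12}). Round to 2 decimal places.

Sum of periods 4–12: 45.8 + 113.9 + 147.0 + 148.3 + 43.8 + 34.2 + 97.9 + 84.1 + 83.2 = 798.2
Divide by 9: 798.2 / 9 = 88.69

88.69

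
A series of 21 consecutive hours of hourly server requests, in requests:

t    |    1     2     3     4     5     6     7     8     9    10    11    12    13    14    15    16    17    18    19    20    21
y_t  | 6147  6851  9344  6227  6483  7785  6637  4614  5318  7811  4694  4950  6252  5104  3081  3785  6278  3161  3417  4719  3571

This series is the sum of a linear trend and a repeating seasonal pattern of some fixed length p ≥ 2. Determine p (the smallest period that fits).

7

First differences y_{t+1} − y_t: 704, 2493, -3117, 256, 1302, -1148, -2023, 704, 2493, -3117, 256, 1302, -1148, -2023, 704, 2493, …
The difference pattern repeats every 7 terms and not for any smaller step, so p = 7.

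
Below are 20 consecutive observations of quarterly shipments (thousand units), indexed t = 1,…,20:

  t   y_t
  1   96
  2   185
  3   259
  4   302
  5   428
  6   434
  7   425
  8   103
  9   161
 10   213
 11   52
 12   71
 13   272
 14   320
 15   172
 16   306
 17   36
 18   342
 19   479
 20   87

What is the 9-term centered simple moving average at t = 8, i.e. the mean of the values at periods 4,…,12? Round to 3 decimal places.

243.222

Sum of periods 4–12: 302 + 428 + 434 + 425 + 103 + 161 + 213 + 52 + 71 = 2189
Divide by 9: 2189 / 9 = 243.222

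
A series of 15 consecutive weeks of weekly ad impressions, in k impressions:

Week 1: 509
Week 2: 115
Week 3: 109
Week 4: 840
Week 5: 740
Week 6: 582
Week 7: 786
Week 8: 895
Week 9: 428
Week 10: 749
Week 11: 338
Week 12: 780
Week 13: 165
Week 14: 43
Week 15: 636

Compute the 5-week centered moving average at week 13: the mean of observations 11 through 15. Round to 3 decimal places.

Sum of periods 11–15: 338 + 780 + 165 + 43 + 636 = 1962
Divide by 5: 1962 / 5 = 392.400

392.400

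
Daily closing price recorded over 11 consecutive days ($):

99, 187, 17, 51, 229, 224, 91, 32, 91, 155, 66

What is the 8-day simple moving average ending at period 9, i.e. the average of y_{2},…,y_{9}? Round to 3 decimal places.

Sum of periods 2–9: 187 + 17 + 51 + 229 + 224 + 91 + 32 + 91 = 922
Divide by 8: 922 / 8 = 115.250

115.250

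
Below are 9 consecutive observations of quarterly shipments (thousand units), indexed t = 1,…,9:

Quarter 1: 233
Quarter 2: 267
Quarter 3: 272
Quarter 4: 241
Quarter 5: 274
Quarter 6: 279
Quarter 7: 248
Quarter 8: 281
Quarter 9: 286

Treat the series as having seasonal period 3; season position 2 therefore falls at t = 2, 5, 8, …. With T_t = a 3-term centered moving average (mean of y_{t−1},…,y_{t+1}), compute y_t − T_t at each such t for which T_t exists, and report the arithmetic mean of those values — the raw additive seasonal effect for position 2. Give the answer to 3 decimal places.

Season position 2 occurs at t = 2, 5, 8 (where T_t is defined).
t=2: T_2 = 257.33333; y_2 − T_2 = 267 − 257.33333 = 9.66667
t=5: T_5 = 264.66667; y_5 − T_5 = 274 − 264.66667 = 9.33333
t=8: T_8 = 271.66667; y_8 − T_8 = 281 − 271.66667 = 9.33333
Mean deviation: (9.66667 + 9.33333 + 9.33333) / 3 = 9.444

9.444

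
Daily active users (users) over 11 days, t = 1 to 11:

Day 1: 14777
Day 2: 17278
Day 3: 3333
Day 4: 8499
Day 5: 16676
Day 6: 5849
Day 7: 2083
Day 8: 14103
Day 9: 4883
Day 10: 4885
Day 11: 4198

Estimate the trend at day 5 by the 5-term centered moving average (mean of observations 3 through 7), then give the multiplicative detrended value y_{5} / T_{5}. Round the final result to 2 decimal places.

Trend T_5 = (3333 + 8499 + 16676 + 5849 + 2083) / 5 = 36440/5 = 7288.0000
Ratio to trend: 16676 / 7288.0000 = 2.29

2.29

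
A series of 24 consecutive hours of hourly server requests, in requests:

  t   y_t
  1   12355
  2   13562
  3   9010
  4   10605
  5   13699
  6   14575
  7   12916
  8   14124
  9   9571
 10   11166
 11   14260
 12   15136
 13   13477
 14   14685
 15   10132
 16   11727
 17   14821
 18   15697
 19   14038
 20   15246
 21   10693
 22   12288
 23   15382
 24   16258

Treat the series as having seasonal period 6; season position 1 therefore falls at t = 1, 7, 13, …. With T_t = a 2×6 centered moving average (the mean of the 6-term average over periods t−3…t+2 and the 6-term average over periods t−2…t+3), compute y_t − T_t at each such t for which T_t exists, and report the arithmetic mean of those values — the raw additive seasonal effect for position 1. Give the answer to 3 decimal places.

287.583

Season position 1 occurs at t = 7, 13, 19 (where T_t is defined).
t=7: T_7 = 12628.41667; y_7 − T_7 = 12916 − 12628.41667 = 287.58333
t=13: T_13 = 13189.41667; y_13 − T_13 = 13477 − 13189.41667 = 287.58333
t=19: T_19 = 13750.41667; y_19 − T_19 = 14038 − 13750.41667 = 287.58333
Mean deviation: (287.58333 + 287.58333 + 287.58333) / 3 = 287.583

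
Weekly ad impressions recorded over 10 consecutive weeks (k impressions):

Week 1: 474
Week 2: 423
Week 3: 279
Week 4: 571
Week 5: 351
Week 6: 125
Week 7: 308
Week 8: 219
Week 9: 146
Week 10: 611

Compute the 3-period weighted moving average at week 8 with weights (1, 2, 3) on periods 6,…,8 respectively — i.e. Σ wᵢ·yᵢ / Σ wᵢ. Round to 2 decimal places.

Weighted sum: 1·125 + 2·308 + 3·219 = 125 + 616 + 657 = 1398
Weight total: 1 + 2 + 3 = 6
WMA = 1398 / 6 = 233.00

233.00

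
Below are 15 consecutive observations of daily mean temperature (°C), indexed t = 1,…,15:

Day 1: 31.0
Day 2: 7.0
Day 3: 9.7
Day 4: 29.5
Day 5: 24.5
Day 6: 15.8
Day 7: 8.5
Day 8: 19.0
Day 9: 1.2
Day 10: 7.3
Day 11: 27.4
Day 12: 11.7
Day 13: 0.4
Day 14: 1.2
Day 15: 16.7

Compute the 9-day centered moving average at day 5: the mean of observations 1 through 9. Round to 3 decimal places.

16.244

Sum of periods 1–9: 31.0 + 7.0 + 9.7 + 29.5 + 24.5 + 15.8 + 8.5 + 19.0 + 1.2 = 146.2
Divide by 9: 146.2 / 9 = 16.244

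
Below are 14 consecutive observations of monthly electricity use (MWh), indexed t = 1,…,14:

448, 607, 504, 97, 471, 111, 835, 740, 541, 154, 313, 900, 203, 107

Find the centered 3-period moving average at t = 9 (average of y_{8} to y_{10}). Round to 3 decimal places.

478.333

Sum of periods 8–10: 740 + 541 + 154 = 1435
Divide by 3: 1435 / 3 = 478.333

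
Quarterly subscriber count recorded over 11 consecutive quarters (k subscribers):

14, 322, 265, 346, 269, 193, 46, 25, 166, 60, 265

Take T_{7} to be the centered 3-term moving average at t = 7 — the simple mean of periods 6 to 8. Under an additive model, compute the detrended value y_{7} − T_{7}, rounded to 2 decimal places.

-42.00

Trend T_7 = (193 + 46 + 25) / 3 = 264/3 = 88.0000
Detrended value: 46 − 88.0000 = -42.00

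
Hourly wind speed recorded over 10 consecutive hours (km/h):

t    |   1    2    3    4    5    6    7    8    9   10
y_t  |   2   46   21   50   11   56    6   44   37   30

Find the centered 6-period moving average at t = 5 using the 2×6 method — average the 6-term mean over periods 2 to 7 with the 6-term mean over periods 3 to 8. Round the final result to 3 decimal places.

31.500

Sum over 2–7: 46 + 21 + 50 + 11 + 56 + 6 = 190
Sum over 3–8: 21 + 50 + 11 + 56 + 6 + 44 = 188
CMA at t=5 = (190 + 188) / (2·6) = 378 / 12 = 31.500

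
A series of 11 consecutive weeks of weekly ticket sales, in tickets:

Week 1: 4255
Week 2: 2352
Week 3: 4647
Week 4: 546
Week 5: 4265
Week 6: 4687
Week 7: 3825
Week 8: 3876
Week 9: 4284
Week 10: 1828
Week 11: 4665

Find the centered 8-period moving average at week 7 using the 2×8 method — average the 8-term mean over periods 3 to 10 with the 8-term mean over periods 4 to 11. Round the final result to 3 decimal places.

3495.875

Sum over 3–10: 4647 + 546 + 4265 + 4687 + 3825 + 3876 + 4284 + 1828 = 27958
Sum over 4–11: 546 + 4265 + 4687 + 3825 + 3876 + 4284 + 1828 + 4665 = 27976
CMA at t=7 = (27958 + 27976) / (2·8) = 55934 / 16 = 3495.875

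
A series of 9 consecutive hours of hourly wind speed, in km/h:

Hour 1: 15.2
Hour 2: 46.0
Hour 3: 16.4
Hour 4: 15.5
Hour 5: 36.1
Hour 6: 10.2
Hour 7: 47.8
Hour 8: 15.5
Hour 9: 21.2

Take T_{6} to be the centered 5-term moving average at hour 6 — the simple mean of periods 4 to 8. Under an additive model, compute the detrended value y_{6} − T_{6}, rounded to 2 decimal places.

Trend T_6 = (15.5 + 36.1 + 10.2 + 47.8 + 15.5) / 5 = 125.1/5 = 25.0200
Detrended value: 10.2 − 25.0200 = -14.82

-14.82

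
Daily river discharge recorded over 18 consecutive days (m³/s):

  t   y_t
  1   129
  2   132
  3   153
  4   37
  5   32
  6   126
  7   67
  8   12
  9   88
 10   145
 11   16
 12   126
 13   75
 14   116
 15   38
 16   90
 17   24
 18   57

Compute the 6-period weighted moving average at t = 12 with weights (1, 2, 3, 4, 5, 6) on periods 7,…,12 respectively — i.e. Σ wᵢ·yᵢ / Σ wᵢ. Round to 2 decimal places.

84.33

Weighted sum: 1·67 + 2·12 + 3·88 + 4·145 + 5·16 + 6·126 = 67 + 24 + 264 + 580 + 80 + 756 = 1771
Weight total: 1 + 2 + 3 + 4 + 5 + 6 = 21
WMA = 1771 / 21 = 84.33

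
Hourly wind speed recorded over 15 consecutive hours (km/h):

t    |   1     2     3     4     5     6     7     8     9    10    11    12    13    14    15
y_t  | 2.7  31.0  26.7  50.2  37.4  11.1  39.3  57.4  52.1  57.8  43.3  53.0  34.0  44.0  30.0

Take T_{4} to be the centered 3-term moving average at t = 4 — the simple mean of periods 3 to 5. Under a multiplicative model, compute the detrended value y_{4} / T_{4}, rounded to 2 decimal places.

1.32

Trend T_4 = (26.7 + 50.2 + 37.4) / 3 = 114.3/3 = 38.1000
Ratio to trend: 50.2 / 38.1000 = 1.32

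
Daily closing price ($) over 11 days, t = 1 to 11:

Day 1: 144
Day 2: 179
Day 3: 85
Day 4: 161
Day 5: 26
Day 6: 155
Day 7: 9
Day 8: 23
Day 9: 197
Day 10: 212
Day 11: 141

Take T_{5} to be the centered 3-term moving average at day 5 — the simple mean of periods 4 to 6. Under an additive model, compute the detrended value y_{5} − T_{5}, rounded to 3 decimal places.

Trend T_5 = (161 + 26 + 155) / 3 = 342/3 = 114.00000
Detrended value: 26 − 114.00000 = -88.000

-88.000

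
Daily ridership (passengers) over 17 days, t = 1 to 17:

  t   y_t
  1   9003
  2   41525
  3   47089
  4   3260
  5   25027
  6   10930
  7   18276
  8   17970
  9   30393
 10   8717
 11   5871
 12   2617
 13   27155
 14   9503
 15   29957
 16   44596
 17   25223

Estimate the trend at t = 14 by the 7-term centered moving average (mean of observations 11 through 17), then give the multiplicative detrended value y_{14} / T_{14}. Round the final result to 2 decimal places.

0.46

Trend T_14 = (5871 + 2617 + 27155 + 9503 + 29957 + 44596 + 25223) / 7 = 144922/7 = 20703.1429
Ratio to trend: 9503 / 20703.1429 = 0.46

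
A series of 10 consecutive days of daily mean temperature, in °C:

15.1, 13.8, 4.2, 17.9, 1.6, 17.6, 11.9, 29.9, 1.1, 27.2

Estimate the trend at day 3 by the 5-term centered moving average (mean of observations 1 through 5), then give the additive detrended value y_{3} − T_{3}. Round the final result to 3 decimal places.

Trend T_3 = (15.1 + 13.8 + 4.2 + 17.9 + 1.6) / 5 = 52.6/5 = 10.52000
Detrended value: 4.2 − 10.52000 = -6.320

-6.320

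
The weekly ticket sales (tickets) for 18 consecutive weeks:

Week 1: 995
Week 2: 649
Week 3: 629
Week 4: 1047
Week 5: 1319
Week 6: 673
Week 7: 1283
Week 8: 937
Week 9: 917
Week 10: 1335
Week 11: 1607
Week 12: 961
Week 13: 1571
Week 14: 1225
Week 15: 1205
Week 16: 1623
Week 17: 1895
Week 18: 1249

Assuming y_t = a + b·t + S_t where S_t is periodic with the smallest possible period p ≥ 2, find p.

First differences y_{t+1} − y_t: -346, -20, 418, 272, -646, 610, -346, -20, 418, 272, -646, 610, -346, -20, …
The difference pattern repeats every 6 terms and not for any smaller step, so p = 6.

6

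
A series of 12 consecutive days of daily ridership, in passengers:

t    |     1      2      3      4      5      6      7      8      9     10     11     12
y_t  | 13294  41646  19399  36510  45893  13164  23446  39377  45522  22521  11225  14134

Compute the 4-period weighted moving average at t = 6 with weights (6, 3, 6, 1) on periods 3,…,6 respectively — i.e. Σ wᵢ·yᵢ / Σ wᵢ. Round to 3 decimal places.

32152.875

Weighted sum: 6·19399 + 3·36510 + 6·45893 + 1·13164 = 116394 + 109530 + 275358 + 13164 = 514446
Weight total: 6 + 3 + 6 + 1 = 16
WMA = 514446 / 16 = 32152.875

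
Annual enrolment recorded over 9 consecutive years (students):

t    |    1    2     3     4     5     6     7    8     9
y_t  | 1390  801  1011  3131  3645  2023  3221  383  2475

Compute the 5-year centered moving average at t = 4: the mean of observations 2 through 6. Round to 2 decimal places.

Sum of periods 2–6: 801 + 1011 + 3131 + 3645 + 2023 = 10611
Divide by 5: 10611 / 5 = 2122.20

2122.20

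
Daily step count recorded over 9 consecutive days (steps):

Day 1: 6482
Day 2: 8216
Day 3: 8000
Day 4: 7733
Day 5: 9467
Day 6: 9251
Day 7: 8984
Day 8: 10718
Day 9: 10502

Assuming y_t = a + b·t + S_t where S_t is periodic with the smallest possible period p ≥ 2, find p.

3

First differences y_{t+1} − y_t: 1734, -216, -267, 1734, -216, -267, 1734, -216, …
The difference pattern repeats every 3 terms and not for any smaller step, so p = 3.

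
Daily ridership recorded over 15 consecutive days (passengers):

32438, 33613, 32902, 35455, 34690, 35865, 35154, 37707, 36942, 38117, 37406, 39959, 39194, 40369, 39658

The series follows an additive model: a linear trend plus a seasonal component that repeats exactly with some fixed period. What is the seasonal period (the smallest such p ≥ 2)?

First differences y_{t+1} − y_t: 1175, -711, 2553, -765, 1175, -711, 2553, -765, 1175, -711, …
The difference pattern repeats every 4 terms and not for any smaller step, so p = 4.

4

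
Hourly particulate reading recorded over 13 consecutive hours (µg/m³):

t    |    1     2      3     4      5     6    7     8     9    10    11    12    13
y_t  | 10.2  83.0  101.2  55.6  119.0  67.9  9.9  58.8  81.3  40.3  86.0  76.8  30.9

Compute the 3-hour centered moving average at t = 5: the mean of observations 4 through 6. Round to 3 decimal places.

80.833

Sum of periods 4–6: 55.6 + 119.0 + 67.9 = 242.5
Divide by 3: 242.5 / 3 = 80.833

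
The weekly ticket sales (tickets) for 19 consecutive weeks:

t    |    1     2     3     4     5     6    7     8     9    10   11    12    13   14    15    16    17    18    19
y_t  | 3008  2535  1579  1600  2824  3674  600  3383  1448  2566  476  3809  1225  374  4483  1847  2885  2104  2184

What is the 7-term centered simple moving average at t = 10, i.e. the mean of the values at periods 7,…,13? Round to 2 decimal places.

1929.57

Sum of periods 7–13: 600 + 3383 + 1448 + 2566 + 476 + 3809 + 1225 = 13507
Divide by 7: 13507 / 7 = 1929.57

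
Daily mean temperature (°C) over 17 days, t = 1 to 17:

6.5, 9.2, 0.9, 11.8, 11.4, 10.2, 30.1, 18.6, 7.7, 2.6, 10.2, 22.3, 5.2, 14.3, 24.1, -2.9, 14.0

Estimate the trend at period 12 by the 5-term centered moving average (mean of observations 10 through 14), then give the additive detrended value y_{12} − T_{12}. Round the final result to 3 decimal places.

11.380

Trend T_12 = (2.6 + 10.2 + 22.3 + 5.2 + 14.3) / 5 = 54.6/5 = 10.92000
Detrended value: 22.3 − 10.92000 = 11.380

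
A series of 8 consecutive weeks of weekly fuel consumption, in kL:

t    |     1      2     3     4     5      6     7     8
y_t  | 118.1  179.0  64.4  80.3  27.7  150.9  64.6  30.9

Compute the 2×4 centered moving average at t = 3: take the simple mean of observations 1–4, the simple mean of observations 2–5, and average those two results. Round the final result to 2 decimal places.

99.15

Sum over 1–4: 118.1 + 179.0 + 64.4 + 80.3 = 441.8
Sum over 2–5: 179.0 + 64.4 + 80.3 + 27.7 = 351.4
CMA at t=3 = (441.8 + 351.4) / (2·4) = 793.2 / 8 = 99.15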